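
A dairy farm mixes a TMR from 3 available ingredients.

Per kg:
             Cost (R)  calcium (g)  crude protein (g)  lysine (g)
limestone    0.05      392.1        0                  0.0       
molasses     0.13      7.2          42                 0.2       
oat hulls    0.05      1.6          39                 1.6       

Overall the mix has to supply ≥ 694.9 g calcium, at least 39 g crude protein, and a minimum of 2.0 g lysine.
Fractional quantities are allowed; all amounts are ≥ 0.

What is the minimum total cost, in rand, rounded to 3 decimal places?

Treat it as an LP. Let x1 = kg of limestone, x2 = kg of molasses, x3 = kg of oat hulls.
min 0.05x1 + 0.13x2 + 0.05x3 with:
  392.1x1 + 7.2x2 + 1.6x3 ≥ 694.9   (calcium)
  42x2 + 39x3 ≥ 39   (crude protein)
  0.2x2 + 1.6x3 ≥ 2   (lysine)
  x1, x2, x3 ≥ 0.
The cheapest feasible vertex uses only limestone, oat hulls; molasses is not used. Binding constraints: calcium and lysine.
Optimal quantities: limestone = 1.767 kg, oat hulls = 1.25 kg.
Cost = 0.05·1.767 + 0.05·1.25 = 0.15085.

R0.151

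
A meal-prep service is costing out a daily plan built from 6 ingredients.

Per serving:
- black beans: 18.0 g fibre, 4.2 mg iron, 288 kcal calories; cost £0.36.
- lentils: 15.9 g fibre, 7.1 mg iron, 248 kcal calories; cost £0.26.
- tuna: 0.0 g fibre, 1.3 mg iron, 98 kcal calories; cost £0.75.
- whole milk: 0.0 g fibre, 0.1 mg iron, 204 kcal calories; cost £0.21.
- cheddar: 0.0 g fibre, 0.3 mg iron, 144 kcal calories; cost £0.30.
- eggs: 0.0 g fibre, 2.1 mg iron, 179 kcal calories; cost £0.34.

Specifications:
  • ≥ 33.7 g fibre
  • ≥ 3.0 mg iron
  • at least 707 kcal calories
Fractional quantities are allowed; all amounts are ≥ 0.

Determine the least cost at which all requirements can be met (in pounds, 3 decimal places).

Set it up as a linear program. Let x1 = servings of black beans, x2 = servings of lentils, x3 = servings of tuna, x4 = servings of whole milk, x5 = servings of cheddar, x6 = servings of eggs.
min 0.36x1 + 0.26x2 + 0.75x3 + 0.21x4 + 0.3x5 + 0.34x6 subject to:
  18x1 + 15.9x2 ≥ 33.7   (fibre)
  4.2x1 + 7.1x2 + 1.3x3 + 0.1x4 + 0.3x5 + 2.1x6 ≥ 3   (iron)
  288x1 + 248x2 + 98x3 + 204x4 + 144x5 + 179x6 ≥ 707   (calories)
  x1, x2, x3, x4, x5, x6 ≥ 0.
The minimum-cost mix takes nothing from black beans, tuna, cheddar, eggs — only lentils, whole milk. The fibre and calories requirements are met with equality.
Optimal quantities: lentils = 2.119 servings, whole milk = 0.889 servings.
Hence cost = 0.26·2.119 + 0.21·0.889 = £0.73763.

£0.738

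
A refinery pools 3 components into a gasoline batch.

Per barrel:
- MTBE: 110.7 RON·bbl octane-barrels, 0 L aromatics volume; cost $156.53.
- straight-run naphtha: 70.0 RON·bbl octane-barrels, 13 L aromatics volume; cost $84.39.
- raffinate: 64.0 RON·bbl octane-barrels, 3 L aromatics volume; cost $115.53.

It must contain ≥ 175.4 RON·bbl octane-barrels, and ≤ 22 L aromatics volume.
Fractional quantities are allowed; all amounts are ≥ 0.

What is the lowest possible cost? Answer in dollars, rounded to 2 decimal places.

This is a linear program. Let x1 = barrels of MTBE, x2 = barrels of straight-run naphtha, x3 = barrels of raffinate.
Minimize 156.53x1 + 84.39x2 + 115.53x3 with:
  110.7x1 + 70x2 + 64x3 ≥ 175.4   (octane-barrels)
  13x2 + 3x3 ≤ 22   (aromatics volume)
  x1, x2, x3 ≥ 0.
The cheapest feasible vertex uses only MTBE, straight-run naphtha; raffinate is not used. Binding constraints: octane-barrels and aromatics volume.
That vertex is x1 = 0.51435, x2 = 1.6923.
Cost = 156.53·0.51435 + 84.39·1.6923 = 223.3244.

$223.32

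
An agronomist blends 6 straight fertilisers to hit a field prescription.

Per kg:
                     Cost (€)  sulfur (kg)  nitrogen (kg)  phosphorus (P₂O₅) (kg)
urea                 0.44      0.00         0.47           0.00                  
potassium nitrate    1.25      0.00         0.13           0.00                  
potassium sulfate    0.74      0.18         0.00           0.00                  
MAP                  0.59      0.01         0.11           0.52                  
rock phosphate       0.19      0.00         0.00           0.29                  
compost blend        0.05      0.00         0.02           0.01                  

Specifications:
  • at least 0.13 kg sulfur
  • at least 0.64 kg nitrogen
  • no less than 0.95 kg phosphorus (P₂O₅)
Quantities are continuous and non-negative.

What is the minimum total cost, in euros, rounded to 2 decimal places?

€1.76

Let x1 = kg of urea, x2 = kg of potassium nitrate, x3 = kg of potassium sulfate, x4 = kg of MAP, x5 = kg of rock phosphate, x6 = kg of compost blend.
Minimize 0.44x1 + 1.25x2 + 0.74x3 + 0.59x4 + 0.19x5 + 0.05x6 with:
  0.18x3 + 0.01x4 ≥ 0.13   (sulfur)
  0.47x1 + 0.13x2 + 0.11x4 + 0.02x6 ≥ 0.64   (nitrogen)
  0.52x4 + 0.29x5 + 0.01x6 ≥ 0.95   (phosphorus (P₂O₅))
  x1, x2, x3, x4, x5, x6 ≥ 0.
The optimal basis is {urea, potassium sulfate, rock phosphate}; potassium nitrate, MAP, compost blend drop out. The sulfur, nitrogen, phosphorus (P₂O₅) requirements are met with equality.
Optimal quantities: urea = 1.362 kg, potassium sulfate = 0.7222 kg, rock phosphate = 3.276 kg.
Total cost: 0.44·1.362 + 0.74·0.7222 + 0.19·3.276 = 1.7561.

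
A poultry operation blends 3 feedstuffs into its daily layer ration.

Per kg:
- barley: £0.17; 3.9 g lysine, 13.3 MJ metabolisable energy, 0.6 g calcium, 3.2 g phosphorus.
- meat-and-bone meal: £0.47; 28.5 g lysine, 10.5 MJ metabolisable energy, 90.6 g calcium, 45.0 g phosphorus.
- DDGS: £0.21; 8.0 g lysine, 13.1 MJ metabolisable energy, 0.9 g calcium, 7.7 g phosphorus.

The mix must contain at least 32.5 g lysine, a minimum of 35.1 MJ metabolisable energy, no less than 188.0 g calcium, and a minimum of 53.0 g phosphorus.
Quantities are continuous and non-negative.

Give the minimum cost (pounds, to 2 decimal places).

Treat it as an LP. Let x1 = kg of barley, x2 = kg of meat-and-bone meal, x3 = kg of DDGS.
Minimize 0.17x1 + 0.47x2 + 0.21x3 subject to:
  3.9x1 + 28.5x2 + 8x3 ≥ 32.5   (lysine)
  13.3x1 + 10.5x2 + 13.1x3 ≥ 35.1   (metabolisable energy)
  0.6x1 + 90.6x2 + 0.9x3 ≥ 188   (calcium)
  3.2x1 + 45x2 + 7.7x3 ≥ 53   (phosphorus)
  x1, x2, x3 ≥ 0.
At the optimum only barley, meat-and-bone meal are positive (DDGS = 0). There the metabolisable energy and calcium constraints are tight.
That vertex is x1 = 1.006, x2 = 2.068.
Objective = 0.17·1.006 + 0.47·2.068 = 1.1430.

£1.14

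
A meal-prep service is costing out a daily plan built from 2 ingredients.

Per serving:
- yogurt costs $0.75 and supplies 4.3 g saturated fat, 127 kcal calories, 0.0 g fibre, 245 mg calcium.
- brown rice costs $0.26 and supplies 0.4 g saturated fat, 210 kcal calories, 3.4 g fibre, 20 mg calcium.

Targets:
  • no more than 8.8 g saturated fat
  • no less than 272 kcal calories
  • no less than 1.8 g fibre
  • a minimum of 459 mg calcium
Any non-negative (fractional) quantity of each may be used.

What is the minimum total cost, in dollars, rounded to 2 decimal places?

Let x1 = servings of yogurt, x2 = servings of brown rice.
Minimise 0.75x1 + 0.26x2 with:
  4.3x1 + 0.4x2 ≤ 8.8   (saturated fat)
  127x1 + 210x2 ≥ 272   (calories)
  3.4x2 ≥ 1.8   (fibre)
  245x1 + 20x2 ≥ 459   (calcium)
  x1, x2 ≥ 0.
Both inputs are positive at the optimum. The fibre and calcium requirements are met with equality.
That vertex is x1 = 1.83, x2 = 0.5294.
Hence cost = 0.75·1.83 + 0.26·0.5294 = $1.5101.

$1.51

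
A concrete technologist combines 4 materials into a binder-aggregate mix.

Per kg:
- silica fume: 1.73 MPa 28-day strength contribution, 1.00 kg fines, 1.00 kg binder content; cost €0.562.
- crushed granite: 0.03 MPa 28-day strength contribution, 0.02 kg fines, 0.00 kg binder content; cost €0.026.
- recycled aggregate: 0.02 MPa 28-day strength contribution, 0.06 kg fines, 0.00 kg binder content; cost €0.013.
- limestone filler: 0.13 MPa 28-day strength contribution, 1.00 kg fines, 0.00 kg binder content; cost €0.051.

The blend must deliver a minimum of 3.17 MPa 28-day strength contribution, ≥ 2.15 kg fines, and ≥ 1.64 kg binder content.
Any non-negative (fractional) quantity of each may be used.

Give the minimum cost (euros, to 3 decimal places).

€1.033

Set it up as a linear program. Let x1 = kg of silica fume, x2 = kg of crushed granite, x3 = kg of recycled aggregate, x4 = kg of limestone filler.
min 0.562x1 + 0.026x2 + 0.013x3 + 0.051x4 subject to:
  1.73x1 + 0.03x2 + 0.02x3 + 0.13x4 ≥ 3.17   (28-day strength contribution)
  1x1 + 0.02x2 + 0.06x3 + 1x4 ≥ 2.15   (fines)
  1x1 ≥ 1.64   (binder content)
  x1, x2, x3, x4 ≥ 0.
The minimum-cost mix takes nothing from crushed granite, recycled aggregate — only silica fume, limestone filler. Binding constraints: 28-day strength contribution and fines.
So silica fume = 1.807 kg, limestone filler = 0.3434 kg.
Hence cost = 0.562·1.807 + 0.051·0.3434 = €1.03305.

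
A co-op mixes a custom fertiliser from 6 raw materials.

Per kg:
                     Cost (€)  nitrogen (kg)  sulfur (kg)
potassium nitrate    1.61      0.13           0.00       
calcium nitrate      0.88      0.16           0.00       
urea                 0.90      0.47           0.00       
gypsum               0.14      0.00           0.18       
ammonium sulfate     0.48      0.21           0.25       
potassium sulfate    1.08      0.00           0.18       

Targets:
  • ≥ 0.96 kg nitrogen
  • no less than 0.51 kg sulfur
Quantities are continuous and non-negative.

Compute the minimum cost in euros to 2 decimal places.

€2.00

Let x1 = kg of potassium nitrate, x2 = kg of calcium nitrate, x3 = kg of urea, x4 = kg of gypsum, x5 = kg of ammonium sulfate, x6 = kg of potassium sulfate.
Minimize 1.61x1 + 0.88x2 + 0.9x3 + 0.14x4 + 0.48x5 + 1.08x6 subject to:
  0.13x1 + 0.16x2 + 0.47x3 + 0.21x5 ≥ 0.96   (nitrogen)
  0.18x4 + 0.25x5 + 0.18x6 ≥ 0.51   (sulfur)
  x1, x2, x3, x4, x5, x6 ≥ 0.
The cheapest feasible vertex uses only urea, ammonium sulfate; potassium nitrate, calcium nitrate, gypsum, potassium sulfate are not used. The nitrogen and sulfur requirements are met with equality.
Optimal quantities: urea = 1.131 kg, ammonium sulfate = 2.04 kg.
Hence cost = 0.9·1.131 + 0.48·2.04 = €1.9971.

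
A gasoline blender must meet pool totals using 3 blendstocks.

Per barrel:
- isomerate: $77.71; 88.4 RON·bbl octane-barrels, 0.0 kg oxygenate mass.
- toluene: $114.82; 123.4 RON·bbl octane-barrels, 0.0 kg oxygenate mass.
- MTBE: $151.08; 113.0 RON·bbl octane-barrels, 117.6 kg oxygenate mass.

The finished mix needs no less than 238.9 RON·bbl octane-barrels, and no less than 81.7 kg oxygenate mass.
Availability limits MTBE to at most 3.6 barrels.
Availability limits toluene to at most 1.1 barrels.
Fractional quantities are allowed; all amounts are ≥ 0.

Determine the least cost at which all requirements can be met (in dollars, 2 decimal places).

$245.96

Let x1 = barrels of isomerate, x2 = barrels of toluene, x3 = barrels of MTBE.
Minimize 77.71x1 + 114.82x2 + 151.08x3 subject to:
  88.4x1 + 123.4x2 + 113x3 ≥ 238.9   (octane-barrels)
  117.6x3 ≥ 81.7   (oxygenate mass)
  x3 ≤ 3.6
  x2 ≤ 1.1
  x1, x2, x3 ≥ 0.
The cheapest feasible vertex uses only isomerate, MTBE; toluene is not used. Binding constraints: octane-barrels and oxygenate mass.
Solving gives x1 = 1.8144, x3 = 0.69473.
Total cost: 77.71·1.8144 + 151.08·0.69473 = 245.9568.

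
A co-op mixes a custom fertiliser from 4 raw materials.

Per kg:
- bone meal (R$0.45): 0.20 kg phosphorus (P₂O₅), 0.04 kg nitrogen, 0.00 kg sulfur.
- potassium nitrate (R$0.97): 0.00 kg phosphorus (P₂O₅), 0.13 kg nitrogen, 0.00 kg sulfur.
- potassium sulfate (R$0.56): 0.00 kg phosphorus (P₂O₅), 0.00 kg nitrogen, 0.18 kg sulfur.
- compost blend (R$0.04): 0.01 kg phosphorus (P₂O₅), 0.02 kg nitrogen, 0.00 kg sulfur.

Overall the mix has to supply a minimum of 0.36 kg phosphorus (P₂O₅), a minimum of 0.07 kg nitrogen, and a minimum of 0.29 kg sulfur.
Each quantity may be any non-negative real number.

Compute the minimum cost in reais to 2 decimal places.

Treat it as an LP. Let x1 = kg of bone meal, x2 = kg of potassium nitrate, x3 = kg of potassium sulfate, x4 = kg of compost blend.
Minimize 0.45x1 + 0.97x2 + 0.56x3 + 0.04x4 subject to:
  0.2x1 + 0.01x4 ≥ 0.36   (phosphorus (P₂O₅))
  0.04x1 + 0.13x2 + 0.02x4 ≥ 0.07   (nitrogen)
  0.18x3 ≥ 0.29   (sulfur)
  x1, x2, x3, x4 ≥ 0.
The optimal basis is {bone meal, potassium sulfate}; potassium nitrate, compost blend drop out. The phosphorus (P₂O₅) and sulfur requirements are met with equality.
So bone meal = 1.8 kg, potassium sulfate = 1.611 kg.
Total cost: 0.45·1.8 + 0.56·1.611 = 1.7122.

R$1.71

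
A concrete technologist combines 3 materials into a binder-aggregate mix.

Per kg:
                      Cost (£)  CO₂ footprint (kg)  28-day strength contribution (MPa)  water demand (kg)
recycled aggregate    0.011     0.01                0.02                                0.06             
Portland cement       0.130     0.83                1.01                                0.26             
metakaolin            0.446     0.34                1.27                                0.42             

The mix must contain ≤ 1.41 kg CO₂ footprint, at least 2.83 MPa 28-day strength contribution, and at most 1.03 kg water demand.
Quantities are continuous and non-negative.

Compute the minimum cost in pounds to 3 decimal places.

Let x1 = kg of recycled aggregate, x2 = kg of Portland cement, x3 = kg of metakaolin.
Minimise 0.011x1 + 0.13x2 + 0.446x3 subject to:
  0.01x1 + 0.83x2 + 0.34x3 ≤ 1.41   (CO₂ footprint)
  0.02x1 + 1.01x2 + 1.27x3 ≥ 2.83   (28-day strength contribution)
  0.06x1 + 0.26x2 + 0.42x3 ≤ 1.03   (water demand)
  x1, x2, x3 ≥ 0.
The optimal basis is {Portland cement, metakaolin}; recycled aggregate drops out. Binding constraints: CO₂ footprint and 28-day strength contribution.
Optimal quantities: Portland cement = 1.166 kg, metakaolin = 1.301 kg.
Total cost: 0.13·1.166 + 0.446·1.301 = 0.73183.

£0.732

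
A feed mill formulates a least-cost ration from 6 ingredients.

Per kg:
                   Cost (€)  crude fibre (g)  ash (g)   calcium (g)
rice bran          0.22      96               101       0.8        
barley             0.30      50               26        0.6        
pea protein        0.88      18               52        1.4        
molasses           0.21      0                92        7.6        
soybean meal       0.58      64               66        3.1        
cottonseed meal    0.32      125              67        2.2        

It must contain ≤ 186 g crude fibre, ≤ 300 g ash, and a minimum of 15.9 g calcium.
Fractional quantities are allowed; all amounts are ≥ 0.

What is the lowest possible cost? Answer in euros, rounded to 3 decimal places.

€0.439

This is a linear program. Let x1 = kg of rice bran, x2 = kg of barley, x3 = kg of pea protein, x4 = kg of molasses, x5 = kg of soybean meal, x6 = kg of cottonseed meal.
min 0.22x1 + 0.3x2 + 0.88x3 + 0.21x4 + 0.58x5 + 0.32x6 subject to:
  96x1 + 50x2 + 18x3 + 64x5 + 125x6 ≤ 186   (crude fibre)
  101x1 + 26x2 + 52x3 + 92x4 + 66x5 + 67x6 ≤ 300   (ash)
  0.8x1 + 0.6x2 + 1.4x3 + 7.6x4 + 3.1x5 + 2.2x6 ≥ 15.9   (calcium)
  x1, x2, x3, x4, x5, x6 ≥ 0.
The cheapest feasible vertex uses only molasses; rice bran, barley, pea protein, soybean meal, cottonseed meal are not used. Binding constraint: calcium.
That vertex is x4 = 2.092.
Cost = 0.21·2.092 = 0.43932.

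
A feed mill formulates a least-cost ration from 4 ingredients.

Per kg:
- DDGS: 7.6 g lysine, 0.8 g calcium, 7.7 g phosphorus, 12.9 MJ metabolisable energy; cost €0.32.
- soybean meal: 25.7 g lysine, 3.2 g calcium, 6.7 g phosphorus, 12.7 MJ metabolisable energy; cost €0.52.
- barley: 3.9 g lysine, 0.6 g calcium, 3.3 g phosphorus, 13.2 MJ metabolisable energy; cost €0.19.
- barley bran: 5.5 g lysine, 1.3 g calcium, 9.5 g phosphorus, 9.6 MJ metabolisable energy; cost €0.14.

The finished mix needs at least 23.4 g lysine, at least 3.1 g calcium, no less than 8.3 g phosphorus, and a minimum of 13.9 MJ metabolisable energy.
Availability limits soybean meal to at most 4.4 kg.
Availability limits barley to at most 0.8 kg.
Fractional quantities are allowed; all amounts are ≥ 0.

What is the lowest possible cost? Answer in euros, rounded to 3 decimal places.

Let x1 = kg of DDGS, x2 = kg of soybean meal, x3 = kg of barley, x4 = kg of barley bran.
min 0.32x1 + 0.52x2 + 0.19x3 + 0.14x4 subject to:
  7.6x1 + 25.7x2 + 3.9x3 + 5.5x4 ≥ 23.4   (lysine)
  0.8x1 + 3.2x2 + 0.6x3 + 1.3x4 ≥ 3.1   (calcium)
  7.7x1 + 6.7x2 + 3.3x3 + 9.5x4 ≥ 8.3   (phosphorus)
  12.9x1 + 12.7x2 + 13.2x3 + 9.6x4 ≥ 13.9   (metabolisable energy)
  x2 ≤ 4.4
  x3 ≤ 0.8
  x1, x2, x3, x4 ≥ 0.
At the optimum only soybean meal, barley bran are positive (DDGS, barley = 0). There the lysine and metabolisable energy constraints are tight.
Optimal quantities: soybean meal = 0.8378 kg, barley bran = 0.3395 kg.
Total cost: 0.52·0.8378 + 0.14·0.3395 = 0.48319.

€0.483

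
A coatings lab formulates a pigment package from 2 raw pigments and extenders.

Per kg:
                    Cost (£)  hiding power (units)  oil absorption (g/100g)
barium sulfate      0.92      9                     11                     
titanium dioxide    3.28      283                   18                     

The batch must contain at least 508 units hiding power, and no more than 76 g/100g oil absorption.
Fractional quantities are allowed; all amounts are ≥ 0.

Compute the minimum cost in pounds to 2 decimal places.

This is a linear program. Let x1 = kg of barium sulfate, x2 = kg of titanium dioxide.
Minimize 0.92x1 + 3.28x2 s.t.:
  9x1 + 283x2 ≥ 508   (hiding power)
  11x1 + 18x2 ≤ 76   (oil absorption)
  x1, x2 ≥ 0.
The optimal basis is {titanium dioxide}; barium sulfate drops out. The hiding power requirement is met with equality.
Optimal quantities: titanium dioxide = 1.795 kg.
Hence cost = 3.28·1.795 = £5.8876.

£5.89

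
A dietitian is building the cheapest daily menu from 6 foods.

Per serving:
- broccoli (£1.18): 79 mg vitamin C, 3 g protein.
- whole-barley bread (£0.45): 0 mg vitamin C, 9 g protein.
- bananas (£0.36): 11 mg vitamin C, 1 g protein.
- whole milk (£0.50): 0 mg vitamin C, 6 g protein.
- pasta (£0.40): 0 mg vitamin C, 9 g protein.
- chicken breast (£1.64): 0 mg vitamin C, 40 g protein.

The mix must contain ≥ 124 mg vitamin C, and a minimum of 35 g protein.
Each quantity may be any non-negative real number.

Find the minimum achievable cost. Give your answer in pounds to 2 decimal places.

£3.09

Let x1 = servings of broccoli, x2 = servings of whole-barley bread, x3 = servings of bananas, x4 = servings of whole milk, x5 = servings of pasta, x6 = servings of chicken breast.
Minimise 1.18x1 + 0.45x2 + 0.36x3 + 0.5x4 + 0.4x5 + 1.64x6 subject to:
  79x1 + 11x3 ≥ 124   (vitamin C)
  3x1 + 9x2 + 1x3 + 6x4 + 9x5 + 40x6 ≥ 35   (protein)
  x1, x2, x3, x4, x5, x6 ≥ 0.
The minimum-cost mix takes nothing from whole-barley bread, bananas, whole milk, pasta — only broccoli, chicken breast. Binding constraints: vitamin C and protein.
Optimal quantities: broccoli = 1.57 servings, chicken breast = 0.7573 servings.
Objective = 1.18·1.57 + 1.64·0.7573 = 3.0946.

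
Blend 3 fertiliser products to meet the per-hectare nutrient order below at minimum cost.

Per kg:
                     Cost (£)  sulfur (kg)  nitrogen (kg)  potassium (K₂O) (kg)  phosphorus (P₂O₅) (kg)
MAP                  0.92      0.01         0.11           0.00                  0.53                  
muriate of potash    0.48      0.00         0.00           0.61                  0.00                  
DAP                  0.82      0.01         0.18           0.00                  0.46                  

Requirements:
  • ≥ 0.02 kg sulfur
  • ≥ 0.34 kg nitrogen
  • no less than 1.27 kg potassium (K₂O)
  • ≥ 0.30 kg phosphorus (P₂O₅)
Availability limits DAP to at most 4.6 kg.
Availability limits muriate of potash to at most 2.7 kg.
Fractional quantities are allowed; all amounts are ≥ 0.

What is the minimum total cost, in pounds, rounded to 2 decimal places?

Let x1 = kg of MAP, x2 = kg of muriate of potash, x3 = kg of DAP.
min 0.92x1 + 0.48x2 + 0.82x3 subject to:
  0.01x1 + 0.01x3 ≥ 0.02   (sulfur)
  0.11x1 + 0.18x3 ≥ 0.34   (nitrogen)
  0.61x2 ≥ 1.27   (potassium (K₂O))
  0.53x1 + 0.46x3 ≥ 0.3   (phosphorus (P₂O₅))
  x3 ≤ 4.6
  x2 ≤ 2.7
  x1, x2, x3 ≥ 0.
The cheapest feasible vertex uses only muriate of potash, DAP; MAP is not used. There the sulfur and potassium (K₂O) constraints are tight.
So muriate of potash = 2.082 kg, DAP = 2 kg.
Hence cost = 0.48·2.082 + 0.82·2 = £2.6394.

£2.64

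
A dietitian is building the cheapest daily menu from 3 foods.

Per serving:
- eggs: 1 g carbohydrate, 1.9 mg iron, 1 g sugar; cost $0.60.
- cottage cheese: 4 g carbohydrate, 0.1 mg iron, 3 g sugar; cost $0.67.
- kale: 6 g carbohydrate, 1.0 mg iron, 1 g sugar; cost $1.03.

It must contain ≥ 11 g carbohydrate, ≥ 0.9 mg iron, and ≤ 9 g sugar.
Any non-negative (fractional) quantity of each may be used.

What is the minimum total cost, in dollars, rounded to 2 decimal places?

$1.86

Set it up as a linear program. Let x1 = servings of eggs, x2 = servings of cottage cheese, x3 = servings of kale.
Minimize 0.6x1 + 0.67x2 + 1.03x3 s.t.:
  1x1 + 4x2 + 6x3 ≥ 11   (carbohydrate)
  1.9x1 + 0.1x2 + 1x3 ≥ 0.9   (iron)
  1x1 + 3x2 + 1x3 ≤ 9   (sugar)
  x1, x2, x3 ≥ 0.
The optimal basis is {cottage cheese, kale}; eggs drops out. The carbohydrate and iron requirements are met with equality.
So cottage cheese = 1.647 servings, kale = 0.7353 servings.
Hence cost = 0.67·1.647 + 1.03·0.7353 = $1.8608.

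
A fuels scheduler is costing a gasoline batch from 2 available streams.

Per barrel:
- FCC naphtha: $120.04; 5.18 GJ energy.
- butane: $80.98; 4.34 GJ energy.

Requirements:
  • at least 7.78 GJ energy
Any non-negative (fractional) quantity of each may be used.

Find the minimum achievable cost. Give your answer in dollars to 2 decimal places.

Let x1 = barrels of FCC naphtha, x2 = barrels of butane.
Minimise 120.04x1 + 80.98x2 with:
  5.18x1 + 4.34x2 ≥ 7.78   (energy)
  x1, x2 ≥ 0.
At the optimum only butane is positive (FCC naphtha = 0). Binding constraint: energy.
Solving gives x2 = 1.79263.
Hence cost = 80.98·1.79263 = $145.1672.

$145.17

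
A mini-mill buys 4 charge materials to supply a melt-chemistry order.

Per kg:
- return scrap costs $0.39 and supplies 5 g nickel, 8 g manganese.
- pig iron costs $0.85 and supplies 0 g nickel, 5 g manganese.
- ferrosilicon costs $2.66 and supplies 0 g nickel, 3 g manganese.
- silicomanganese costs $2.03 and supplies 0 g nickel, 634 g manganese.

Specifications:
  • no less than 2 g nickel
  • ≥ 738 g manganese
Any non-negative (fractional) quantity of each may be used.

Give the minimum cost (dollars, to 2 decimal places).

$2.51

Let x1 = kg of return scrap, x2 = kg of pig iron, x3 = kg of ferrosilicon, x4 = kg of silicomanganese.
min 0.39x1 + 0.85x2 + 2.66x3 + 2.03x4 subject to:
  5x1 ≥ 2   (nickel)
  8x1 + 5x2 + 3x3 + 634x4 ≥ 738   (manganese)
  x1, x2, x3, x4 ≥ 0.
The cheapest feasible vertex uses only return scrap, silicomanganese; pig iron, ferrosilicon are not used. There the nickel and manganese constraints are tight.
So return scrap = 0.4 kg, silicomanganese = 1.159 kg.
Total cost: 0.39·0.4 + 2.03·1.159 = 2.5088.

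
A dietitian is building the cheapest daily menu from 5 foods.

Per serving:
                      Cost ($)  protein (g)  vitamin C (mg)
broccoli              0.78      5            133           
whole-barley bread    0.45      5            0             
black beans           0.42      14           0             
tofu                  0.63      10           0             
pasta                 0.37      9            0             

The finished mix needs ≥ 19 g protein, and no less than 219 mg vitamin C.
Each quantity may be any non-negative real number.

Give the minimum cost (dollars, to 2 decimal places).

Set it up as a linear program. Let x1 = servings of broccoli, x2 = servings of whole-barley bread, x3 = servings of black beans, x4 = servings of tofu, x5 = servings of pasta.
min 0.78x1 + 0.45x2 + 0.42x3 + 0.63x4 + 0.37x5 s.t.:
  5x1 + 5x2 + 14x3 + 10x4 + 9x5 ≥ 19   (protein)
  133x1 ≥ 219   (vitamin C)
  x1, x2, x3, x4, x5 ≥ 0.
The optimal basis is {broccoli, black beans}; whole-barley bread, tofu, pasta drop out. Binding constraints: protein and vitamin C.
Solving gives x1 = 1.647, x3 = 0.7691.
Total cost: 0.78·1.647 + 0.42·0.7691 = 1.6077.

$1.61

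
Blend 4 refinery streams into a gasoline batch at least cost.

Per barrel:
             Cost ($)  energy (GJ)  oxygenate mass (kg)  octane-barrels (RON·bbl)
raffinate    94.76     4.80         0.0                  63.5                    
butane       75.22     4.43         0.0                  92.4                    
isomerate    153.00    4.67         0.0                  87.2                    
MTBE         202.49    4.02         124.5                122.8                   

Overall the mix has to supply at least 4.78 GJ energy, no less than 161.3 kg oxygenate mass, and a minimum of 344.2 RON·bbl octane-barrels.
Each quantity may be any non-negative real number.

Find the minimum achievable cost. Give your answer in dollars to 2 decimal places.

Let x1 = barrels of raffinate, x2 = barrels of butane, x3 = barrels of isomerate, x4 = barrels of MTBE.
Minimise 94.76x1 + 75.22x2 + 153x3 + 202.49x4 with:
  4.8x1 + 4.43x2 + 4.67x3 + 4.02x4 ≥ 4.78   (energy)
  124.5x4 ≥ 161.3   (oxygenate mass)
  63.5x1 + 92.4x2 + 87.2x3 + 122.8x4 ≥ 344.2   (octane-barrels)
  x1, x2, x3, x4 ≥ 0.
The minimum-cost mix takes nothing from raffinate, isomerate — only butane, MTBE. Binding constraints: oxygenate mass and octane-barrels.
Optimal quantities: butane = 2.0033 barrels, MTBE = 1.2956 barrels.
Cost = 75.22·2.0033 + 202.49·1.2956 = 413.0343.

$413.03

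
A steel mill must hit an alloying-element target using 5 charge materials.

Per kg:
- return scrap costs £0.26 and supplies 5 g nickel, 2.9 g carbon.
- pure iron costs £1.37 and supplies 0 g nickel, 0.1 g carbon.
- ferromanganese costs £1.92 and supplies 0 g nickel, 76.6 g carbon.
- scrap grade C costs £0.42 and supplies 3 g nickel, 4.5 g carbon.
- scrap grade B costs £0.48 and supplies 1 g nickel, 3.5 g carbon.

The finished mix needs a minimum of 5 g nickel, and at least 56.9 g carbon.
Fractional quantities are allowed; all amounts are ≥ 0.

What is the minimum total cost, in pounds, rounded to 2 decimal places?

£1.61

Treat it as an LP. Let x1 = kg of return scrap, x2 = kg of pure iron, x3 = kg of ferromanganese, x4 = kg of scrap grade C, x5 = kg of scrap grade B.
Minimize 0.26x1 + 1.37x2 + 1.92x3 + 0.42x4 + 0.48x5 s.t.:
  5x1 + 3x4 + 1x5 ≥ 5   (nickel)
  2.9x1 + 0.1x2 + 76.6x3 + 4.5x4 + 3.5x5 ≥ 56.9   (carbon)
  x1, x2, x3, x4, x5 ≥ 0.
The optimal basis is {return scrap, ferromanganese}; pure iron, scrap grade C, scrap grade B drop out. There the nickel and carbon constraints are tight.
Optimal quantities: return scrap = 1 kg, ferromanganese = 0.705 kg.
Total cost: 0.26·1 + 1.92·0.705 = 1.6136.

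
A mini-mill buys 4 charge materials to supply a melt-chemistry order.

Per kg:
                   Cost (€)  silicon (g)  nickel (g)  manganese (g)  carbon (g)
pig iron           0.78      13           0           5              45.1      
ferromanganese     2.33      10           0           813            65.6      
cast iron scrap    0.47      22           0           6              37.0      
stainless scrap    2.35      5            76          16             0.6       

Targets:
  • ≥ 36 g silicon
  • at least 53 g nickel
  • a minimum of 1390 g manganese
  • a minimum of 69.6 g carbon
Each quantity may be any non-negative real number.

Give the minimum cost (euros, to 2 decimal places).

€5.91

Let x1 = kg of pig iron, x2 = kg of ferromanganese, x3 = kg of cast iron scrap, x4 = kg of stainless scrap.
min 0.78x1 + 2.33x2 + 0.47x3 + 2.35x4 subject to:
  13x1 + 10x2 + 22x3 + 5x4 ≥ 36   (silicon)
  76x4 ≥ 53   (nickel)
  5x1 + 813x2 + 6x3 + 16x4 ≥ 1390   (manganese)
  45.1x1 + 65.6x2 + 37x3 + 0.6x4 ≥ 69.6   (carbon)
  x1, x2, x3, x4 ≥ 0.
The optimal basis is {ferromanganese, cast iron scrap, stainless scrap}; pig iron drops out. The silicon, nickel, manganese requirements are met with equality.
Optimal quantities: ferromanganese = 1.691 kg, cast iron scrap = 0.7093 kg, stainless scrap = 0.6974 kg.
Cost = 2.33·1.691 + 0.47·0.7093 + 2.35·0.6974 = 5.9123.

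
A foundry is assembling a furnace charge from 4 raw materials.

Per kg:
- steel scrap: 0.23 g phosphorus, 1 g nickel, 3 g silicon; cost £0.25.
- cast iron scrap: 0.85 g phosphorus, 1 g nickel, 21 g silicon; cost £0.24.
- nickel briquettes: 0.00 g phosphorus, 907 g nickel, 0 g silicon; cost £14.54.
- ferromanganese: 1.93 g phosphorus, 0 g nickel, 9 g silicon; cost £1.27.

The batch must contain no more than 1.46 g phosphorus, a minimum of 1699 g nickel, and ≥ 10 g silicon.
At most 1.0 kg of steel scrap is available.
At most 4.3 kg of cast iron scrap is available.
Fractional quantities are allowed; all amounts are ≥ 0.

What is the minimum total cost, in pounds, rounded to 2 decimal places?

£27.34

This is a linear program. Let x1 = kg of steel scrap, x2 = kg of cast iron scrap, x3 = kg of nickel briquettes, x4 = kg of ferromanganese.
min 0.25x1 + 0.24x2 + 14.54x3 + 1.27x4 s.t.:
  0.23x1 + 0.85x2 + 1.93x4 ≤ 1.46   (phosphorus)
  1x1 + 1x2 + 907x3 ≥ 1699   (nickel)
  3x1 + 21x2 + 9x4 ≥ 10   (silicon)
  x1 ≤ 1
  x2 ≤ 4.3
  x1, x2, x3, x4 ≥ 0.
The minimum-cost mix takes nothing from steel scrap, ferromanganese — only cast iron scrap, nickel briquettes. The nickel and silicon requirements are met with equality.
Optimal quantities: cast iron scrap = 0.47619 kg, nickel briquettes = 1.8727 kg.
Total cost: 0.24·0.47619 + 14.54·1.8727 = 27.3433.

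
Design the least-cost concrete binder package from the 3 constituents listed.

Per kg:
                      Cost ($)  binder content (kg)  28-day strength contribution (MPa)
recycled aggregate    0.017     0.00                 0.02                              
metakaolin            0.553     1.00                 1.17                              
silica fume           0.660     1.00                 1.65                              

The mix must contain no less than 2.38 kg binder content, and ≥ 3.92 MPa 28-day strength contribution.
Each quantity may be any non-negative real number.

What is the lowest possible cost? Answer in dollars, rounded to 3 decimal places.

$1.569

Set it up as a linear program. Let x1 = kg of recycled aggregate, x2 = kg of metakaolin, x3 = kg of silica fume.
Minimise 0.017x1 + 0.553x2 + 0.66x3 with:
  1x2 + 1x3 ≥ 2.38   (binder content)
  0.02x1 + 1.17x2 + 1.65x3 ≥ 3.92   (28-day strength contribution)
  x1, x2, x3 ≥ 0.
The cheapest feasible vertex uses only metakaolin, silica fume; recycled aggregate is not used. There the binder content and 28-day strength contribution constraints are tight.
Optimal quantities: metakaolin = 0.01458 kg, silica fume = 2.365 kg.
Cost = 0.553·0.01458 + 0.66·2.365 = 1.56896.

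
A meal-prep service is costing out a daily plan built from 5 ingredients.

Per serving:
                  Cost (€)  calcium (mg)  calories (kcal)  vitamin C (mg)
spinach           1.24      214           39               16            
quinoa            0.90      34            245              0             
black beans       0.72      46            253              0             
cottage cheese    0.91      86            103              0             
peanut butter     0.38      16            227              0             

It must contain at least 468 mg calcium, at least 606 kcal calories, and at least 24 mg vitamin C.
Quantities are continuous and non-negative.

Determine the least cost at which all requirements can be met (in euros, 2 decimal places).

€3.38

Let x1 = servings of spinach, x2 = servings of quinoa, x3 = servings of black beans, x4 = servings of cottage cheese, x5 = servings of peanut butter.
Minimise 1.24x1 + 0.9x2 + 0.72x3 + 0.91x4 + 0.38x5 with:
  214x1 + 34x2 + 46x3 + 86x4 + 16x5 ≥ 468   (calcium)
  39x1 + 245x2 + 253x3 + 103x4 + 227x5 ≥ 606   (calories)
  16x1 ≥ 24   (vitamin C)
  x1, x2, x3, x4, x5 ≥ 0.
At the optimum only spinach, peanut butter are positive (quinoa, black beans, cottage cheese = 0). Binding constraints: calcium and calories.
Solving gives x1 = 2.013, x5 = 2.324.
Total cost: 1.24·2.013 + 0.38·2.324 = 3.3792.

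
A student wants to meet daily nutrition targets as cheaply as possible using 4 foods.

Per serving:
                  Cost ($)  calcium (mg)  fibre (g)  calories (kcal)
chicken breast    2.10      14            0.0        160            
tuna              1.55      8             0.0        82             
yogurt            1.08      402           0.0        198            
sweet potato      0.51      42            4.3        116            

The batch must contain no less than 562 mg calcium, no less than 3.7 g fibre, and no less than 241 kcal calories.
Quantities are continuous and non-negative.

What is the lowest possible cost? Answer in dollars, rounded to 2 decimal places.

$1.85

Treat it as an LP. Let x1 = servings of chicken breast, x2 = servings of tuna, x3 = servings of yogurt, x4 = servings of sweet potato.
min 2.1x1 + 1.55x2 + 1.08x3 + 0.51x4 s.t.:
  14x1 + 8x2 + 402x3 + 42x4 ≥ 562   (calcium)
  4.3x4 ≥ 3.7   (fibre)
  160x1 + 82x2 + 198x3 + 116x4 ≥ 241   (calories)
  x1, x2, x3, x4 ≥ 0.
The optimal basis is {yogurt, sweet potato}; chicken breast, tuna drop out. The calcium and fibre requirements are met with equality.
So yogurt = 1.308 servings, sweet potato = 0.8605 servings.
Cost = 1.08·1.308 + 0.51·0.8605 = 1.8515.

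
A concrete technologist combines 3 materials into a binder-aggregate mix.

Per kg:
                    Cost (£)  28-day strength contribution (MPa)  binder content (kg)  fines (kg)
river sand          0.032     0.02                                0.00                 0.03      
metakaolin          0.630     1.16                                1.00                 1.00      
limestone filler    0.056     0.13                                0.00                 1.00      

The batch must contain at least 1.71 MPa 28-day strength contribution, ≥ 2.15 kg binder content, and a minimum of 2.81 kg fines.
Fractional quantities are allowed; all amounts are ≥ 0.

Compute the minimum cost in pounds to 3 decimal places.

This is a linear program. Let x1 = kg of river sand, x2 = kg of metakaolin, x3 = kg of limestone filler.
Minimise 0.032x1 + 0.63x2 + 0.056x3 with:
  0.02x1 + 1.16x2 + 0.13x3 ≥ 1.71   (28-day strength contribution)
  1x2 ≥ 2.15   (binder content)
  0.03x1 + 1x2 + 1x3 ≥ 2.81   (fines)
  x1, x2, x3 ≥ 0.
The cheapest feasible vertex uses only metakaolin, limestone filler; river sand is not used. There the binder content and fines constraints are tight.
That vertex is x2 = 2.15, x3 = 0.66.
Cost = 0.63·2.15 + 0.056·0.66 = 1.39146.

£1.391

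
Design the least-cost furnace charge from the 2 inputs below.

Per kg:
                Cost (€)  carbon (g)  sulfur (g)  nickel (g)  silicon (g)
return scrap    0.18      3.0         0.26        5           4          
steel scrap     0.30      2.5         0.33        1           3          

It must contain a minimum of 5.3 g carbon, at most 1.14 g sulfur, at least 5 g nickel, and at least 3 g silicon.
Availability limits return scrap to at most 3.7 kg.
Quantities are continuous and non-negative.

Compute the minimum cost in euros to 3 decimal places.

€0.318

This is a linear program. Let x1 = kg of return scrap, x2 = kg of steel scrap.
Minimise 0.18x1 + 0.3x2 subject to:
  3x1 + 2.5x2 ≥ 5.3   (carbon)
  0.26x1 + 0.33x2 ≤ 1.14   (sulfur)
  5x1 + 1x2 ≥ 5   (nickel)
  4x1 + 3x2 ≥ 3   (silicon)
  x1 ≤ 3.7
  x1, x2 ≥ 0.
The optimal basis is {return scrap}; steel scrap drops out. There the carbon constraint is tight.
So return scrap = 1.767 kg.
Cost = 0.18·1.767 = 0.31806.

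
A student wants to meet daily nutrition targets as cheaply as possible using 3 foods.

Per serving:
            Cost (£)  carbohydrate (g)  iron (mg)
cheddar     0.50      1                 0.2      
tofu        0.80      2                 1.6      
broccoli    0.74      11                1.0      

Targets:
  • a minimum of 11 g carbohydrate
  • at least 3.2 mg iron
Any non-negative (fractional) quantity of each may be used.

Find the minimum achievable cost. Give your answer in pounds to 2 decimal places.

£1.77

Let x1 = servings of cheddar, x2 = servings of tofu, x3 = servings of broccoli.
min 0.5x1 + 0.8x2 + 0.74x3 with:
  1x1 + 2x2 + 11x3 ≥ 11   (carbohydrate)
  0.2x1 + 1.6x2 + 1x3 ≥ 3.2   (iron)
  x1, x2, x3 ≥ 0.
The optimal basis is {tofu, broccoli}; cheddar drops out. The carbohydrate and iron requirements are met with equality.
Solving gives x2 = 1.551, x3 = 0.7179.
Cost = 0.8·1.551 + 0.74·0.7179 = 1.7720.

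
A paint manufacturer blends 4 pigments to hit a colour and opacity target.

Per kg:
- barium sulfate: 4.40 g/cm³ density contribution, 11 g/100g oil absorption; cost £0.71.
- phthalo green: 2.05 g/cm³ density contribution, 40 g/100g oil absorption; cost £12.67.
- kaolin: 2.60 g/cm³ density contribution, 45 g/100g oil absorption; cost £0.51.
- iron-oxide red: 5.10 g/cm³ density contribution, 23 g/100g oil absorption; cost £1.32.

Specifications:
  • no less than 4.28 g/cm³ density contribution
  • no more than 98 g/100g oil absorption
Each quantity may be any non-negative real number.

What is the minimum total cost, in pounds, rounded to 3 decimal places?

£0.691

Treat it as an LP. Let x1 = kg of barium sulfate, x2 = kg of phthalo green, x3 = kg of kaolin, x4 = kg of iron-oxide red.
Minimise 0.71x1 + 12.67x2 + 0.51x3 + 1.32x4 s.t.:
  4.4x1 + 2.05x2 + 2.6x3 + 5.1x4 ≥ 4.28   (density contribution)
  11x1 + 40x2 + 45x3 + 23x4 ≤ 98   (oil absorption)
  x1, x2, x3, x4 ≥ 0.
The minimum-cost mix takes nothing from phthalo green, kaolin, iron-oxide red — only barium sulfate. There the density contribution constraint is tight.
That vertex is x1 = 0.9727.
Total cost: 0.71·0.9727 = 0.69062.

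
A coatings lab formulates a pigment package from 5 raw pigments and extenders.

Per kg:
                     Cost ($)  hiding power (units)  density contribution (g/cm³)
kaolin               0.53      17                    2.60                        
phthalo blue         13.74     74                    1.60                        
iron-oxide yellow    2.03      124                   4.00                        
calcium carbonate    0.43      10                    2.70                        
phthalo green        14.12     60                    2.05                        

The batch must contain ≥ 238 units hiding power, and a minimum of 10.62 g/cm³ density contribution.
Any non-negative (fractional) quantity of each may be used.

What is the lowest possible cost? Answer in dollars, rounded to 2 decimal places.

$4.23

This is a linear program. Let x1 = kg of kaolin, x2 = kg of phthalo blue, x3 = kg of iron-oxide yellow, x4 = kg of calcium carbonate, x5 = kg of phthalo green.
Minimize 0.53x1 + 13.74x2 + 2.03x3 + 0.43x4 + 14.12x5 s.t.:
  17x1 + 74x2 + 124x3 + 10x4 + 60x5 ≥ 238   (hiding power)
  2.6x1 + 1.6x2 + 4x3 + 2.7x4 + 2.05x5 ≥ 10.62   (density contribution)
  x1, x2, x3, x4, x5 ≥ 0.
At the optimum only iron-oxide yellow, calcium carbonate are positive (kaolin, phthalo blue, phthalo green = 0). Binding constraints: hiding power and density contribution.
Optimal quantities: iron-oxide yellow = 1.82 kg, calcium carbonate = 1.238 kg.
Hence cost = 2.03·1.82 + 0.43·1.238 = $4.2269.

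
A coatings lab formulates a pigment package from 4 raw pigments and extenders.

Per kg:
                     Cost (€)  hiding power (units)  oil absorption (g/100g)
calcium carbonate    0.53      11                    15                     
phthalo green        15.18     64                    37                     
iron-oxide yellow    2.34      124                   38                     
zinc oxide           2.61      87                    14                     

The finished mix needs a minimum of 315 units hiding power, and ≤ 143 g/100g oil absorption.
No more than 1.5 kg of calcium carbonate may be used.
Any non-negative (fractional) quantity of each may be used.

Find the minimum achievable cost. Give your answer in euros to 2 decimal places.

Let x1 = kg of calcium carbonate, x2 = kg of phthalo green, x3 = kg of iron-oxide yellow, x4 = kg of zinc oxide.
Minimise 0.53x1 + 15.18x2 + 2.34x3 + 2.61x4 subject to:
  11x1 + 64x2 + 124x3 + 87x4 ≥ 315   (hiding power)
  15x1 + 37x2 + 38x3 + 14x4 ≤ 143   (oil absorption)
  x1 ≤ 1.5
  x1, x2, x3, x4 ≥ 0.
The cheapest feasible vertex uses only iron-oxide yellow; calcium carbonate, phthalo green, zinc oxide are not used. Binding constraint: hiding power.
Solving gives x3 = 2.54.
Hence cost = 2.34·2.54 = €5.9436.

€5.94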